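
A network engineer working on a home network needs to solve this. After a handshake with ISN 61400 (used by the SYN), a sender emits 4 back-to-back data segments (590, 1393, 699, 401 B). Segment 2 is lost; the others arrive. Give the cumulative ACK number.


SYN uses sequence number 61400; first data byte = ISN + 1 = 61401.
Segment 1: SEQ = 61401, len = 590 B, covers [61401, 61990]
Segment 2: SEQ = 61991, len = 1393 B, covers [61991, 63383] [LOST]
Segment 3: SEQ = 63384, len = 699 B, covers [63384, 64082]
Segment 4: SEQ = 64083, len = 401 B, covers [64083, 64483]
In-order data received: bytes [61401, 61990] (segments 1..1).
Segment 2 missing -> gap begins at byte 61991; later segments buffered out of order.
Cumulative ACK = next expected in-order byte = 61401 + 590 = 61991

61991


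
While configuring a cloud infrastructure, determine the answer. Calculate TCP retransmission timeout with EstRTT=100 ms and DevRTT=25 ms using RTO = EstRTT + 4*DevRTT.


Given: EstRTT = 100 ms, DevRTT = 25 ms
Timeout = EstRTT + 4 * DevRTT
4 * DevRTT = 4 * 25 = 100
Timeout = 100 + 100 = 200 ms

200


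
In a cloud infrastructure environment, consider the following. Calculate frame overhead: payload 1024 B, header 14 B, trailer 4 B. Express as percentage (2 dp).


Given: payload = 1024 B, header = 14 B, trailer = 4 B
Overhead bytes = header + trailer = 14 + 4 = 18
Total frame = payload + overhead = 1024 + 18 = 1042
Overhead % = 18 / 1042 * 100 = 1.7274% -> 1.73% (2 dp)

1.73


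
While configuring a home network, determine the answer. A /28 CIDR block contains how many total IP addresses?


Given: CIDR prefix /28
Host bits = 32 - 28 = 4
Total addresses = 2^4 = 16

16


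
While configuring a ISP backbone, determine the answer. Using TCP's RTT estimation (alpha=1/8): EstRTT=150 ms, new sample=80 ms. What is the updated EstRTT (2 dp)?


Given: EstRTT = 150 ms, SampleRTT = 80 ms, alpha = 1/8
New EstRTT = (1 - alpha) * EstRTT + alpha * SampleRTT
(7/8) * 150 = 131.25
(1/8) * 80 = 10
New EstRTT = 131.25 + 10 = 141.25 ms -> 141.25 ms (2 dp)

141.25


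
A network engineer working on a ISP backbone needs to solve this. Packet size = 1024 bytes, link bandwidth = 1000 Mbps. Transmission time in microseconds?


Given: packet = 1024 bytes, bandwidth = 1000 Mbps
Packet in bits = 1024 * 8 = 8192 bits
Bandwidth = 1000 * 10^6 = 1000000000 bps
Time = 8192 / 1000000000 seconds
Time in us = 8192 * 10^6 / 1000000000 = 8.192

8.192


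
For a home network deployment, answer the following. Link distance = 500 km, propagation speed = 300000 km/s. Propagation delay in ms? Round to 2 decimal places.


Given: distance = 500 km, speed = 300000 km/s
Delay = distance / speed = 500 / 300000 seconds
Delay in ms = 500 * 1000 / 300000
Delay = 1.6667 ms
Rounded to 2 dp = 1.67 ms

1.67


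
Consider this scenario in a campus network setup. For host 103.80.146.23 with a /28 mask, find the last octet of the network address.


Given: IP = 103.80.146.23, prefix = /28
Subnet mask = 255.255.255.240
Last octet of IP: 23
Last octet of mask: 240
Network last octet = 23 AND 240 = 16

16


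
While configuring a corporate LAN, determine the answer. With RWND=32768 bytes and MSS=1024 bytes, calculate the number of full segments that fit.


Given: RWND = 32768 bytes, MSS = 1024 bytes
Full segments = floor(RWND / MSS)
Full segments = floor(32768 / 1024)
Full segments = floor(32.0) = 32

32


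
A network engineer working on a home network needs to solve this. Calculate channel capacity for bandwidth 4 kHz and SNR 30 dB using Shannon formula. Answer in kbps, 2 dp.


Given: B = 4 kHz, SNR = 30 dB
SNR linear = 10^(30/10) = 1000
1 + SNR = 1001
log2(1001) = 9.9672262588
C = 4 * 1000 * 9.9672262588 = 39868.9050 bps
C = 39.868905 kbps -> 39.87 kbps (2 dp)

39.87


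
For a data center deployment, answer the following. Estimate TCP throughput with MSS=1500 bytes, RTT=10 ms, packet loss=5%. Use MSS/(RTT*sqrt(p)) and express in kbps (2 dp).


Given: MSS = 1500 bytes, RTT = 10 ms, loss = 5%
RTT in seconds = 10 / 1000 = 0.01
Loss rate = 5% = 0.05
sqrt(loss) = sqrt(0.05) = 0.223606797750
Throughput (bytes/s) = 1500 / (0.01 * 0.223606797750) = 670820.3932
Throughput (kbps) = 670820.3932 * 8 / 1000 = 5366.563146 -> 5366.56 kbps (2 dp)

5366.56


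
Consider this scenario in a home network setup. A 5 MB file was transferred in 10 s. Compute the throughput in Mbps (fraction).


Given: file = 5 MB, time = 10 s
File in Mb = 5 * 8 = 40 Mb
Throughput = 40 / 10 Mbps
Throughput = 4 Mbps

4


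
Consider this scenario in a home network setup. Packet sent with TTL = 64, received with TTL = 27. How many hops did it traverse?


Given: initial TTL = 64, received TTL = 27
Hops = initial TTL - received TTL
Hops = 64 - 27 = 37

37


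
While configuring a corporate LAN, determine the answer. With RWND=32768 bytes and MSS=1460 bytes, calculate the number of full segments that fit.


Given: RWND = 32768 bytes, MSS = 1460 bytes
Full segments = floor(RWND / MSS)
Full segments = floor(32768 / 1460)
Full segments = floor(22.4438) = 22

22


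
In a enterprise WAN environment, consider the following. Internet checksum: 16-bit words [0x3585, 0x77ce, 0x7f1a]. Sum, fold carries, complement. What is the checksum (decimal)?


Given words: [0x3585, 0x77ce, 0x7f1a]
Step 1: Sum all words
Raw sum = 13701 + 30670 + 32538 = 76909
Step 2: Fold carry: (11373 + 1) = 11374
One's complement = ~11374 & 0xFFFF = 54161

54161


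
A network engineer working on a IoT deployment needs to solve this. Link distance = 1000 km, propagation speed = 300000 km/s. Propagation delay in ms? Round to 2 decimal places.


Given: distance = 1000 km, speed = 300000 km/s
Delay = distance / speed = 1000 / 300000 seconds
Delay in ms = 1000 * 1000 / 300000
Delay = 3.3333 ms
Rounded to 2 dp = 3.33 ms

3.33


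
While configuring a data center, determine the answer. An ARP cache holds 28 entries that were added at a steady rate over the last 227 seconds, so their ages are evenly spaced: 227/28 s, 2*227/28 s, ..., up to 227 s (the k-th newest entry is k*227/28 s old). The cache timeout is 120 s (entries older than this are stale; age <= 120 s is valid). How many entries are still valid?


Ages are k * 227/28 s for k = 1..28 (spacing = 8.1071 s).
Entry k is valid iff k * 227/28 <= 120 iff k <= 28 * 120 / 227 = 14.8018
n_valid = floor(14.8018) = 14
(n_stale = 28 - 14 = 14)

14


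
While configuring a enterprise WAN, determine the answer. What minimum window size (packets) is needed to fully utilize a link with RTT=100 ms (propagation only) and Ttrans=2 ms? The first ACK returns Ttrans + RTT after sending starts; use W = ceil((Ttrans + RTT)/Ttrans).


Given: Ttrans = 2 ms, RTT = 100 ms (= 2 * Tprop, Tprop = 50 ms)
Time until first ACK returns = Ttrans + RTT = 2 + 100 = 102 ms
Need W * Ttrans >= Ttrans + RTT  ->  W >= (Ttrans + RTT) / Ttrans
(Ttrans + RTT) / Ttrans = 102 / 2 = 51
W_min = ceil(51) = 51

51


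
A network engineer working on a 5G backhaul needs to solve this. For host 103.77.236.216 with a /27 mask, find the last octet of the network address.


Given: IP = 103.77.236.216, prefix = /27
Subnet mask = 255.255.255.224
Last octet of IP: 216
Last octet of mask: 224
Network last octet = 216 AND 224 = 192

192


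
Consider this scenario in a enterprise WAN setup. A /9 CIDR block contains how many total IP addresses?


Given: CIDR prefix /9
Host bits = 32 - 9 = 23
Total addresses = 2^23 = 8388608

8388608


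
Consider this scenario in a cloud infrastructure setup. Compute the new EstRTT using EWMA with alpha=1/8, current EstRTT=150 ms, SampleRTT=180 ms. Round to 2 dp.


Given: EstRTT = 150 ms, SampleRTT = 180 ms, alpha = 1/8
New EstRTT = (1 - alpha) * EstRTT + alpha * SampleRTT
(7/8) * 150 = 131.25
(1/8) * 180 = 22.5
New EstRTT = 131.25 + 22.5 = 153.75 ms -> 153.75 ms (2 dp)

153.75


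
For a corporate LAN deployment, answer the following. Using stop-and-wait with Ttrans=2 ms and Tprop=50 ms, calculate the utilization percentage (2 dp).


Given: Ttrans = 2 ms, Tprop = 50 ms
RTT = 2 * Tprop = 2 * 50 = 100 ms
U = Ttrans / (Ttrans + RTT)
U = 2 / (2 + 100)
U = 2 / 102 = 0.019608
U% = 1.96%

1.96


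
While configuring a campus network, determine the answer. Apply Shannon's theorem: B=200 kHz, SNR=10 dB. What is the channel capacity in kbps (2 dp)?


Given: B = 200 kHz, SNR = 10 dB
SNR linear = 10^(10/10) = 10
1 + SNR = 11
log2(11) = 3.4594316186
C = 200 * 1000 * 3.4594316186 = 691886.3237 bps
C = 691.886324 kbps -> 691.89 kbps (2 dp)

691.89


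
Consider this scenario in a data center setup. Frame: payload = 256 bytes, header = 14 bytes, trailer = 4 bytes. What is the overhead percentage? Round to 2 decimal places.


Given: payload = 256 B, header = 14 B, trailer = 4 B
Overhead bytes = header + trailer = 14 + 4 = 18
Total frame = payload + overhead = 256 + 18 = 274
Overhead % = 18 / 274 * 100 = 6.5693% -> 6.57% (2 dp)

6.57


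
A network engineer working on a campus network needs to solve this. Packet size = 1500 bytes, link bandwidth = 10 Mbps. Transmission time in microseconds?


Given: packet = 1500 bytes, bandwidth = 10 Mbps
Packet in bits = 1500 * 8 = 12000 bits
Bandwidth = 10 * 10^6 = 10000000 bps
Time = 12000 / 10000000 seconds
Time in us = 12000 * 10^6 / 10000000 = 1200

1200


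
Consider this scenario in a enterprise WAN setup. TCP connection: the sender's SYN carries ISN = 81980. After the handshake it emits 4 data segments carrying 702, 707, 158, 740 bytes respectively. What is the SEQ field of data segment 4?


The SYN occupies sequence number ISN = 81980, so the first data byte is ISN + 1 = 81981.
SEQ of data segment i = (ISN + 1) + sum of payload sizes of segments 1..i-1.
Segment 1: SEQ = 81981, payload = 702 bytes
Segment 2: SEQ = 82683, payload = 707 bytes
Segment 3: SEQ = 83390, payload = 158 bytes
Segment 4: SEQ = 83548, payload = 740 bytes
SEQ of segment 4 = 81981 + 702 + 707 + 158 = 83548

83548


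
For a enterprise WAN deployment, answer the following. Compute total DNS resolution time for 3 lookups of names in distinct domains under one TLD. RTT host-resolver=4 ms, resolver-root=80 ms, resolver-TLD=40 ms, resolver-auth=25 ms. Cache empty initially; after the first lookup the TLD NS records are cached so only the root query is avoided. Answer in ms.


Lookup 1 (cold cache): local + root + TLD + auth = 4 + 80 + 40 + 25 = 149 ms
Lookups 2..3 (TLD NS cached -> skip root; new domain -> still ask TLD and auth): local + TLD + auth = 4 + 40 + 25 = 69 ms each
Remaining 2 lookups: 2 * 69 = 138 ms
Total = 149 + 138 = 287 ms

287


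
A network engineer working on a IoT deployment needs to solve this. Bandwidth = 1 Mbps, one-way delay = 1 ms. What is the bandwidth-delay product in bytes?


Given: bandwidth = 1 Mbps, delay = 1 ms
BDP in bits = 1 * 10^6 * 1 / 1000
BDP in bits = 1000
BDP in bytes = 1000 / 8 = 125

125


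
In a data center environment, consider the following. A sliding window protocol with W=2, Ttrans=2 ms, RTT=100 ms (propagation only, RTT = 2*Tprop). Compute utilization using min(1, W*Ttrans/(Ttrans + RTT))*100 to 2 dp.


Given: W = 2, Ttrans = 2 ms, RTT = 100 ms (= 2 * Tprop, Tprop = 50 ms)
Cycle time = Ttrans + RTT = 2 + 100 = 102 ms (first packet sent until its ACK returns)
W * Ttrans = 2 * 2 = 4 ms of sending per cycle
W * Ttrans / (Ttrans + RTT) = 4 / 102 = 0.039216
U = min(1, 0.039216) = 0.039216
U% = 3.92%

3.92


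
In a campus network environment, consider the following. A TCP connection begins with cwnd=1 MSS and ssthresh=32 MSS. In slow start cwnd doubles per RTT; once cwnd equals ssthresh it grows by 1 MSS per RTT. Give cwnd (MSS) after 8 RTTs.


RTT 0: cwnd = 1 MSS (initial)
RTT 1: cwnd = 2 MSS (slow start, doubled)
RTT 2: cwnd = 4 MSS (slow start, doubled)
RTT 3: cwnd = 8 MSS (slow start, doubled)
RTT 4: cwnd = 16 MSS (slow start, doubled)
RTT 5: cwnd = 32 MSS (slow start, doubled)
RTT 6: cwnd = 33 MSS (congestion avoidance, +1)
RTT 7: cwnd = 34 MSS (congestion avoidance, +1)
RTT 8: cwnd = 35 MSS (congestion avoidance, +1)

35


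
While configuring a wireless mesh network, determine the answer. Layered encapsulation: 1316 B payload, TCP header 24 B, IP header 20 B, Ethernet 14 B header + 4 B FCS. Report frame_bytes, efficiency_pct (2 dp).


TCP segment = 1316 + 24 = 1340 B
IP packet = 1340 + 20 = 1360 B
Ethernet frame = 1360 + 14 + 4 = 1378 B
Efficiency = app / frame = 1316 / 1378 = 0.955007 = 95.5007% -> 95.50% (2 dp)

1378, 95.50


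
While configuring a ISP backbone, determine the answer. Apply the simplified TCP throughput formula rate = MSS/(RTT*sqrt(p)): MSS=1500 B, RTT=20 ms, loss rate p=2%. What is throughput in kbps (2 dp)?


Given: MSS = 1500 bytes, RTT = 20 ms, loss = 2%
RTT in seconds = 20 / 1000 = 0.02
Loss rate = 2% = 0.02
sqrt(loss) = sqrt(0.02) = 0.141421356237
Throughput (bytes/s) = 1500 / (0.02 * 0.141421356237) = 530330.0859
Throughput (kbps) = 530330.0859 * 8 / 1000 = 4242.640687 -> 4242.64 kbps (2 dp)

4242.64


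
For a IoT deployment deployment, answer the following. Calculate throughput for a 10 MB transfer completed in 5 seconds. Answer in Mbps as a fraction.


Given: file = 10 MB, time = 5 s
File in Mb = 10 * 8 = 80 Mb
Throughput = 80 / 5 Mbps
Throughput = 16 Mbps

16


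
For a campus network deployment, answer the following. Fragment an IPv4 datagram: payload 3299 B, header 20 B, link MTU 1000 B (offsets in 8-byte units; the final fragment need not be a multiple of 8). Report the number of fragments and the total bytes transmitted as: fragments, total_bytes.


Max data per non-final fragment = floor((MTU - header)/8)*8 = floor((1000 - 20)/8)*8 = floor(980/8)*8 = 976 B
Final fragment needs no 8-byte alignment: it can carry up to MTU - header = 980 B
Non-final fragments needed = ceil((payload - 980) / 976) = ceil(2319/976) = ceil(2.3760) = 3
Number of fragments = 3 + 1 = 4
Fragment sizes (data): 3 * 976 B + 371 B (last, 371 <= 980 OK)
Total bytes sent = payload + n_frags * header = 3299 + 4*20 = 3299 + 80 = 3379 B

4, 3379


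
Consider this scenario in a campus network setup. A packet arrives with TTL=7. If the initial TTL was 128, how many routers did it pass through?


Given: initial TTL = 128, received TTL = 7
Hops = initial TTL - received TTL
Hops = 128 - 7 = 121

121


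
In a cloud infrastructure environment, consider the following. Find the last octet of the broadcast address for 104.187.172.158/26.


Given: IP = 104.187.172.158, prefix = /26
Host bits = 32 - 26 = 6
Network last octet = 158 AND mask = 128
Host part size = 2^6 - 1 = 63
Broadcast last octet = 128 OR 63 = 191

191


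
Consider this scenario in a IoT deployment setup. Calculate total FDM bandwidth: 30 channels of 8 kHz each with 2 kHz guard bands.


Given: 30 channels, 8 kHz each, guard = 2 kHz
Channel bandwidth = 30 * 8 = 240 kHz
Guard bands = 29 gaps * 2 kHz = 58 kHz
Total = 240 + 58 = 298 kHz

298


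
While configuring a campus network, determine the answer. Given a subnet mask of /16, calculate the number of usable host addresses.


Given: subnet mask /16
Host bits = 32 - 16 = 16
Total addresses = 2^16 = 65536
Usable hosts = 65536 - 2 (network + broadcast) = 65534

65534


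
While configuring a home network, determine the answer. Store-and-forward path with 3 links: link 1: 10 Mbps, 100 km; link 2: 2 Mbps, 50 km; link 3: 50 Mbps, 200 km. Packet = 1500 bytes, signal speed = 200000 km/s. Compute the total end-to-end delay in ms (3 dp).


Packet = 1500 bytes = 12000 bits. Store-and-forward: sum (t_trans + t_prop) per link.
Link 1: t_trans = 12000/(10*10^6) s = 1.2000 ms; t_prop = 100/200000 s = 0.5000 ms; subtotal = 1.7000 ms
Link 2: t_trans = 12000/(2*10^6) s = 6.0000 ms; t_prop = 50/200000 s = 0.2500 ms; subtotal = 6.2500 ms
Link 3: t_trans = 12000/(50*10^6) s = 0.2400 ms; t_prop = 200/200000 s = 1.0000 ms; subtotal = 1.2400 ms
End-to-end = 1.7000 + 6.2500 + 1.2400 = 9.1900 ms -> 9.190 ms (3 dp)

9.190


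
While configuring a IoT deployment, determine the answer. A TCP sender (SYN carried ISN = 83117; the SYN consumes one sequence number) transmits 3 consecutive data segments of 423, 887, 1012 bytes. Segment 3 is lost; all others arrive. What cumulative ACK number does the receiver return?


SYN uses sequence number 83117; first data byte = ISN + 1 = 83118.
Segment 1: SEQ = 83118, len = 423 B, covers [83118, 83540]
Segment 2: SEQ = 83541, len = 887 B, covers [83541, 84427]
Segment 3: SEQ = 84428, len = 1012 B, covers [84428, 85439] [LOST]
In-order data received: bytes [83118, 84427] (segments 1..2).
Segment 3 missing -> gap begins at byte 84428.
Cumulative ACK = next expected in-order byte = 83118 + 423 + 887 = 84428

84428


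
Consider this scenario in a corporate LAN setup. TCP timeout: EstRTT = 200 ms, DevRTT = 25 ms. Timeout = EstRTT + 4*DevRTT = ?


Given: EstRTT = 200 ms, DevRTT = 25 ms
Timeout = EstRTT + 4 * DevRTT
4 * DevRTT = 4 * 25 = 100
Timeout = 200 + 100 = 300 ms

300


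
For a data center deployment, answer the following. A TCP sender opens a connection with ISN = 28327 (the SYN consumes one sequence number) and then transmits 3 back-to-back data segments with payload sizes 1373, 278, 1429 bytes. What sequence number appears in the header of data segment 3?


The SYN occupies sequence number ISN = 28327, so the first data byte is ISN + 1 = 28328.
SEQ of data segment i = (ISN + 1) + sum of payload sizes of segments 1..i-1.
Segment 1: SEQ = 28328, payload = 1373 bytes
Segment 2: SEQ = 29701, payload = 278 bytes
Segment 3: SEQ = 29979, payload = 1429 bytes
SEQ of segment 3 = 28328 + 1373 + 278 = 29979

29979


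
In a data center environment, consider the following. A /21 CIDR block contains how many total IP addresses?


Given: CIDR prefix /21
Host bits = 32 - 21 = 11
Total addresses = 2^11 = 2048

2048


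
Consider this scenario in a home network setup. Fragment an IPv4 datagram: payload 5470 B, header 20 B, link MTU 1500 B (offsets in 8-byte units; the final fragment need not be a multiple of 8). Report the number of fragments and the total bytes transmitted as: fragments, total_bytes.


Max data per non-final fragment = floor((MTU - header)/8)*8 = floor((1500 - 20)/8)*8 = floor(1480/8)*8 = 1480 B
Final fragment needs no 8-byte alignment: it can carry up to MTU - header = 1480 B
Non-final fragments needed = ceil((payload - 1480) / 1480) = ceil(3990/1480) = ceil(2.6959) = 3
Number of fragments = 3 + 1 = 4
Fragment sizes (data): 3 * 1480 B + 1030 B (last, 1030 <= 1480 OK)
Total bytes sent = payload + n_frags * header = 5470 + 4*20 = 5470 + 80 = 5550 B

4, 5550


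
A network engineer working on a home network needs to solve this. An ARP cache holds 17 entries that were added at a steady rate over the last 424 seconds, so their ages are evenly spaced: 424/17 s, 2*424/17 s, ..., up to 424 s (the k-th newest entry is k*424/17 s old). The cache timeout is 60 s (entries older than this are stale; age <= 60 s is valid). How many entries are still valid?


Ages are k * 424/17 s for k = 1..17 (spacing = 24.9412 s).
Entry k is valid iff k * 424/17 <= 60 iff k <= 17 * 60 / 424 = 2.4057
n_valid = floor(2.4057) = 2
(n_stale = 17 - 2 = 15)

2


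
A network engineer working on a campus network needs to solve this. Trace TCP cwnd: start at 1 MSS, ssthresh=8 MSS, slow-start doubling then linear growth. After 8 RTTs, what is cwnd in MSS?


RTT 0: cwnd = 1 MSS (initial)
RTT 1: cwnd = 2 MSS (slow start, doubled)
RTT 2: cwnd = 4 MSS (slow start, doubled)
RTT 3: cwnd = 8 MSS (slow start, doubled)
RTT 4: cwnd = 9 MSS (congestion avoidance, +1)
RTT 5: cwnd = 10 MSS (congestion avoidance, +1)
RTT 6: cwnd = 11 MSS (congestion avoidance, +1)
RTT 7: cwnd = 12 MSS (congestion avoidance, +1)
RTT 8: cwnd = 13 MSS (congestion avoidance, +1)

13


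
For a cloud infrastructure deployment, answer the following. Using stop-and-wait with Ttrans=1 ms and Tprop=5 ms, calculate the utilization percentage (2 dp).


Given: Ttrans = 1 ms, Tprop = 5 ms
RTT = 2 * Tprop = 2 * 5 = 10 ms
U = Ttrans / (Ttrans + RTT)
U = 1 / (1 + 10)
U = 1 / 11 = 0.090909
U% = 9.09%

9.09


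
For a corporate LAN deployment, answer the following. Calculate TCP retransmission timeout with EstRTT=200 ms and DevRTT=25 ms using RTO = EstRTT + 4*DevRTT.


Given: EstRTT = 200 ms, DevRTT = 25 ms
Timeout = EstRTT + 4 * DevRTT
4 * DevRTT = 4 * 25 = 100
Timeout = 200 + 100 = 300 ms

300


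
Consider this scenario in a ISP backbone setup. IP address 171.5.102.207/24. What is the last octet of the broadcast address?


Given: IP = 171.5.102.207, prefix = /24
Host bits = 32 - 24 = 8
Network last octet = 207 AND mask = 0
Host part size = 2^8 - 1 = 255
Broadcast last octet = 0 OR 255 = 255

255


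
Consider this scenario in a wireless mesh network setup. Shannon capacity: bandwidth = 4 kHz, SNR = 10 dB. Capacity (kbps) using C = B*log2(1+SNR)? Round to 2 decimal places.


Given: B = 4 kHz, SNR = 10 dB
SNR linear = 10^(10/10) = 10
1 + SNR = 11
log2(11) = 3.4594316186
C = 4 * 1000 * 3.4594316186 = 13837.7265 bps
C = 13.837726 kbps -> 13.84 kbps (2 dp)

13.84


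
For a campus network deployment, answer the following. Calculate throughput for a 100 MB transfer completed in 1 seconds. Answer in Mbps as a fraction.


Given: file = 100 MB, time = 1 s
File in Mb = 100 * 8 = 800 Mb
Throughput = 800 / 1 Mbps
Throughput = 800 Mbps

800


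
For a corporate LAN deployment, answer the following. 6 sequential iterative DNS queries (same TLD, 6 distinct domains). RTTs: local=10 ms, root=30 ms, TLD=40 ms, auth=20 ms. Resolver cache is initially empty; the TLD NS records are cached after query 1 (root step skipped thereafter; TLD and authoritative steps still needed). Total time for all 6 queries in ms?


Lookup 1 (cold cache): local + root + TLD + auth = 10 + 30 + 40 + 20 = 100 ms
Lookups 2..6 (TLD NS cached -> skip root; new domain -> still ask TLD and auth): local + TLD + auth = 10 + 40 + 20 = 70 ms each
Remaining 5 lookups: 5 * 70 = 350 ms
Total = 100 + 350 = 450 ms

450


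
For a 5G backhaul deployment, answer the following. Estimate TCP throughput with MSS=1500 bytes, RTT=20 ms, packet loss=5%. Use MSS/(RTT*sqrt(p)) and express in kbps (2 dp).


Given: MSS = 1500 bytes, RTT = 20 ms, loss = 5%
RTT in seconds = 20 / 1000 = 0.02
Loss rate = 5% = 0.05
sqrt(loss) = sqrt(0.05) = 0.223606797750
Throughput (bytes/s) = 1500 / (0.02 * 0.223606797750) = 335410.1966
Throughput (kbps) = 335410.1966 * 8 / 1000 = 2683.281573 -> 2683.28 kbps (2 dp)

2683.28


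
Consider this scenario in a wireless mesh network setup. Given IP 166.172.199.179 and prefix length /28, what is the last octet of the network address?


Given: IP = 166.172.199.179, prefix = /28
Subnet mask = 255.255.255.240
Last octet of IP: 179
Last octet of mask: 240
Network last octet = 179 AND 240 = 176

176


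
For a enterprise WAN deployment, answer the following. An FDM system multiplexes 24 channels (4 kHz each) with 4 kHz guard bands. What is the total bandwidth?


Given: 24 channels, 4 kHz each, guard = 4 kHz
Channel bandwidth = 24 * 4 = 96 kHz
Guard bands = 23 gaps * 4 kHz = 92 kHz
Total = 96 + 92 = 188 kHz

188


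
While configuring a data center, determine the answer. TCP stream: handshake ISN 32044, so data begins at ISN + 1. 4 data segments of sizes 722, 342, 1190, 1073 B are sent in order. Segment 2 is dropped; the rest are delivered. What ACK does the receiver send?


SYN uses sequence number 32044; first data byte = ISN + 1 = 32045.
Segment 1: SEQ = 32045, len = 722 B, covers [32045, 32766]
Segment 2: SEQ = 32767, len = 342 B, covers [32767, 33108] [LOST]
Segment 3: SEQ = 33109, len = 1190 B, covers [33109, 34298]
Segment 4: SEQ = 34299, len = 1073 B, covers [34299, 35371]
In-order data received: bytes [32045, 32766] (segments 1..1).
Segment 2 missing -> gap begins at byte 32767; later segments buffered out of order.
Cumulative ACK = next expected in-order byte = 32045 + 722 = 32767

32767


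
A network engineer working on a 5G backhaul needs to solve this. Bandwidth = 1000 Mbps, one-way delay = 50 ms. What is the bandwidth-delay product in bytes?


Given: bandwidth = 1000 Mbps, delay = 50 ms
BDP in bits = 1000 * 10^6 * 50 / 1000
BDP in bits = 50000000
BDP in bytes = 50000000 / 8 = 6250000

6250000


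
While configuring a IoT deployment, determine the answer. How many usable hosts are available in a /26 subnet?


Given: subnet mask /26
Host bits = 32 - 26 = 6
Total addresses = 2^6 = 64
Usable hosts = 64 - 2 (network + broadcast) = 62

62


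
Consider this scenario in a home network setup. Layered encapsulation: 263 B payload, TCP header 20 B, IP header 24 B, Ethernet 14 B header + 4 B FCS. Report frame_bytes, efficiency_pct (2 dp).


TCP segment = 263 + 20 = 283 B
IP packet = 283 + 24 = 307 B
Ethernet frame = 307 + 14 + 4 = 325 B
Efficiency = app / frame = 263 / 325 = 0.809231 = 80.9231% -> 80.92% (2 dp)

325, 80.92


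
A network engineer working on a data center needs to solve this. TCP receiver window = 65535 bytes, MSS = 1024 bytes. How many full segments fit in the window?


Given: RWND = 65535 bytes, MSS = 1024 bytes
Full segments = floor(RWND / MSS)
Full segments = floor(65535 / 1024)
Full segments = floor(63.999) = 63

63


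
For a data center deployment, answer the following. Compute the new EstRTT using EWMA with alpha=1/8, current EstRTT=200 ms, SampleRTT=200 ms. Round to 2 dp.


Given: EstRTT = 200 ms, SampleRTT = 200 ms, alpha = 1/8
New EstRTT = (1 - alpha) * EstRTT + alpha * SampleRTT
(7/8) * 200 = 175
(1/8) * 200 = 25
New EstRTT = 175 + 25 = 200 ms -> 200.00 ms (2 dp)

200.00


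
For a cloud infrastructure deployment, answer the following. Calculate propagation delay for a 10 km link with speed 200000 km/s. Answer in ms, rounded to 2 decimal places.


Given: distance = 10 km, speed = 200000 km/s
Delay = distance / speed = 10 / 200000 seconds
Delay in ms = 10 * 1000 / 200000
Delay = 0.0500 ms
Rounded to 2 dp = 0.05 ms

0.05


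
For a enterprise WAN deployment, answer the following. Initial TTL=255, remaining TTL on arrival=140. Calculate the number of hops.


Given: initial TTL = 255, received TTL = 140
Hops = initial TTL - received TTL
Hops = 255 - 140 = 115

115


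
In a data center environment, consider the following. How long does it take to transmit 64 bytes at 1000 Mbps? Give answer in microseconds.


Given: packet = 64 bytes, bandwidth = 1000 Mbps
Packet in bits = 64 * 8 = 512 bits
Bandwidth = 1000 * 10^6 = 1000000000 bps
Time = 512 / 1000000000 seconds
Time in us = 512 * 10^6 / 1000000000 = 0.512

0.512


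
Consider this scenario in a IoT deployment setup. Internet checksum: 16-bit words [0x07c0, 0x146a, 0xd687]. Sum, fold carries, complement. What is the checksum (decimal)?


Given words: [0x07c0, 0x146a, 0xd687]
Step 1: Sum all words
Raw sum = 1984 + 5226 + 54919 = 62129
One's complement = ~62129 & 0xFFFF = 3406

3406


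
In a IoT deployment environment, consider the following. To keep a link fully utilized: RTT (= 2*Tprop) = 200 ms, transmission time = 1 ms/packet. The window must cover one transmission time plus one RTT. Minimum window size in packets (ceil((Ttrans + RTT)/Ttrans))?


Given: Ttrans = 1 ms, RTT = 200 ms (= 2 * Tprop, Tprop = 100 ms)
Time until first ACK returns = Ttrans + RTT = 1 + 200 = 201 ms
Need W * Ttrans >= Ttrans + RTT  ->  W >= (Ttrans + RTT) / Ttrans
(Ttrans + RTT) / Ttrans = 201 / 1 = 201
W_min = ceil(201) = 201

201


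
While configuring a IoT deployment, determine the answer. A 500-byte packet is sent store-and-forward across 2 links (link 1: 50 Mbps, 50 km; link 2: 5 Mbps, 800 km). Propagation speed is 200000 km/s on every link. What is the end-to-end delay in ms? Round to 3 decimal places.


Packet = 500 bytes = 4000 bits. Store-and-forward: sum (t_trans + t_prop) per link.
Link 1: t_trans = 4000/(50*10^6) s = 0.0800 ms; t_prop = 50/200000 s = 0.2500 ms; subtotal = 0.3300 ms
Link 2: t_trans = 4000/(5*10^6) s = 0.8000 ms; t_prop = 800/200000 s = 4.0000 ms; subtotal = 4.8000 ms
End-to-end = 0.3300 + 4.8000 = 5.1300 ms -> 5.130 ms (3 dp)

5.130


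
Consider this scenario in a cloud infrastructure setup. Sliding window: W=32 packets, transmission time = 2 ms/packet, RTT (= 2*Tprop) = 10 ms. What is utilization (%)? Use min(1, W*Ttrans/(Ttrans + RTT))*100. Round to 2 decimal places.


Given: W = 32, Ttrans = 2 ms, RTT = 10 ms (= 2 * Tprop, Tprop = 5 ms)
Cycle time = Ttrans + RTT = 2 + 10 = 12 ms (first packet sent until its ACK returns)
W * Ttrans = 32 * 2 = 64 ms of sending per cycle
W * Ttrans / (Ttrans + RTT) = 64 / 12 = 5.333333
U = min(1, 5.333333) = 1.000000
U% = 100.00%

100.00


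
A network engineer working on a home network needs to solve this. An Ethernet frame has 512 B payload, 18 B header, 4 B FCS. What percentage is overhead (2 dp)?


Given: payload = 512 B, header = 18 B, trailer = 4 B
Overhead bytes = header + trailer = 18 + 4 = 22
Total frame = payload + overhead = 512 + 22 = 534
Overhead % = 22 / 534 * 100 = 4.1199% -> 4.12% (2 dp)

4.12


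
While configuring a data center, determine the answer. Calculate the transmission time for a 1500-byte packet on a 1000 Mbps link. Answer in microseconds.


Given: packet = 1500 bytes, bandwidth = 1000 Mbps
Packet in bits = 1500 * 8 = 12000 bits
Bandwidth = 1000 * 10^6 = 1000000000 bps
Time = 12000 / 1000000000 seconds
Time in us = 12000 * 10^6 / 1000000000 = 12

12


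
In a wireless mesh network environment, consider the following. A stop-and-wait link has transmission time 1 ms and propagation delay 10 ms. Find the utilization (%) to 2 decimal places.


Given: Ttrans = 1 ms, Tprop = 10 ms
RTT = 2 * Tprop = 2 * 10 = 20 ms
U = Ttrans / (Ttrans + RTT)
U = 1 / (1 + 20)
U = 1 / 21 = 0.047619
U% = 4.76%

4.76


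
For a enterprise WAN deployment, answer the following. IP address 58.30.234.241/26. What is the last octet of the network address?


Given: IP = 58.30.234.241, prefix = /26
Subnet mask = 255.255.255.192
Last octet of IP: 241
Last octet of mask: 192
Network last octet = 241 AND 192 = 192

192


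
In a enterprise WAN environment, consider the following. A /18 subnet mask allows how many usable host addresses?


Given: subnet mask /18
Host bits = 32 - 18 = 14
Total addresses = 2^14 = 16384
Usable hosts = 16384 - 2 (network + broadcast) = 16382

16382


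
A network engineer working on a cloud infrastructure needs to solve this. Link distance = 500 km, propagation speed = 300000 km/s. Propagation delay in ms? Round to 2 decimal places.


Given: distance = 500 km, speed = 300000 km/s
Delay = distance / speed = 500 / 300000 seconds
Delay in ms = 500 * 1000 / 300000
Delay = 1.6667 ms
Rounded to 2 dp = 1.67 ms

1.67


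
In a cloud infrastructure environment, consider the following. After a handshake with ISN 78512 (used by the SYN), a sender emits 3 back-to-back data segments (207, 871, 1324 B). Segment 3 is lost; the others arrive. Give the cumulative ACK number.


SYN uses sequence number 78512; first data byte = ISN + 1 = 78513.
Segment 1: SEQ = 78513, len = 207 B, covers [78513, 78719]
Segment 2: SEQ = 78720, len = 871 B, covers [78720, 79590]
Segment 3: SEQ = 79591, len = 1324 B, covers [79591, 80914] [LOST]
In-order data received: bytes [78513, 79590] (segments 1..2).
Segment 3 missing -> gap begins at byte 79591.
Cumulative ACK = next expected in-order byte = 78513 + 207 + 871 = 79591

79591


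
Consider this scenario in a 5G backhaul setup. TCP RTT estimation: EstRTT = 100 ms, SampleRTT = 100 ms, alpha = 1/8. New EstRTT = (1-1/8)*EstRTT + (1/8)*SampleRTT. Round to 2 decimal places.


Given: EstRTT = 100 ms, SampleRTT = 100 ms, alpha = 1/8
New EstRTT = (1 - alpha) * EstRTT + alpha * SampleRTT
(7/8) * 100 = 87.5
(1/8) * 100 = 12.5
New EstRTT = 87.5 + 12.5 = 100 ms -> 100.00 ms (2 dp)

100.00


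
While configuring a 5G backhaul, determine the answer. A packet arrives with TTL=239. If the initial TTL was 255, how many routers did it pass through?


Given: initial TTL = 255, received TTL = 239
Hops = initial TTL - received TTL
Hops = 255 - 239 = 16

16


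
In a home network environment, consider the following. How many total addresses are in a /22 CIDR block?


Given: CIDR prefix /22
Host bits = 32 - 22 = 10
Total addresses = 2^10 = 1024

1024


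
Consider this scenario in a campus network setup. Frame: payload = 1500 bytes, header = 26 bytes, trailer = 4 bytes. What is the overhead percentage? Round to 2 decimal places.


Given: payload = 1500 B, header = 26 B, trailer = 4 B
Overhead bytes = header + trailer = 26 + 4 = 30
Total frame = payload + overhead = 1500 + 30 = 1530
Overhead % = 30 / 1530 * 100 = 1.9608% -> 1.96% (2 dp)

1.96


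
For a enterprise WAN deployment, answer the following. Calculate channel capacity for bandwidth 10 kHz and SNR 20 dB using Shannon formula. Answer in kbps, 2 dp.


Given: B = 10 kHz, SNR = 20 dB
SNR linear = 10^(20/10) = 100
1 + SNR = 101
log2(101) = 6.6582114828
C = 10 * 1000 * 6.6582114828 = 66582.1148 bps
C = 66.582115 kbps -> 66.58 kbps (2 dp)

66.58


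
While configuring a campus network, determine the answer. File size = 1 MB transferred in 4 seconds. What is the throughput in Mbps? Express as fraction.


Given: file = 1 MB, time = 4 s
File in Mb = 1 * 8 = 8 Mb
Throughput = 8 / 4 Mbps
Throughput = 2 Mbps

2


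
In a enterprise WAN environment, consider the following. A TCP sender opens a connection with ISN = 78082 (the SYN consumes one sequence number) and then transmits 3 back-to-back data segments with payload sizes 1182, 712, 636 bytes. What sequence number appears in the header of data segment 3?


The SYN occupies sequence number ISN = 78082, so the first data byte is ISN + 1 = 78083.
SEQ of data segment i = (ISN + 1) + sum of payload sizes of segments 1..i-1.
Segment 1: SEQ = 78083, payload = 1182 bytes
Segment 2: SEQ = 79265, payload = 712 bytes
Segment 3: SEQ = 79977, payload = 636 bytes
SEQ of segment 3 = 78083 + 1182 + 712 = 79977

79977


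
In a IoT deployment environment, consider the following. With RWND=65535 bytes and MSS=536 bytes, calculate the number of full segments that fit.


Given: RWND = 65535 bytes, MSS = 536 bytes
Full segments = floor(RWND / MSS)
Full segments = floor(65535 / 536)
Full segments = floor(122.2668) = 122

122


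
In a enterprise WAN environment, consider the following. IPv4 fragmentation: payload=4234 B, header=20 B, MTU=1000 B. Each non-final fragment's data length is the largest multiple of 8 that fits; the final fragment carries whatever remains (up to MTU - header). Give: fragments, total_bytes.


Max data per non-final fragment = floor((MTU - header)/8)*8 = floor((1000 - 20)/8)*8 = floor(980/8)*8 = 976 B
Final fragment needs no 8-byte alignment: it can carry up to MTU - header = 980 B
Non-final fragments needed = ceil((payload - 980) / 976) = ceil(3254/976) = ceil(3.3340) = 4
Number of fragments = 4 + 1 = 5
Fragment sizes (data): 4 * 976 B + 330 B (last, 330 <= 980 OK)
Total bytes sent = payload + n_frags * header = 4234 + 5*20 = 4234 + 100 = 4334 B

5, 4334


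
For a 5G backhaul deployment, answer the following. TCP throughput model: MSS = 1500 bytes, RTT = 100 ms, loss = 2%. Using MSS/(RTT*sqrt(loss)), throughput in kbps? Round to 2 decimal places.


Given: MSS = 1500 bytes, RTT = 100 ms, loss = 2%
RTT in seconds = 100 / 1000 = 0.1
Loss rate = 2% = 0.02
sqrt(loss) = sqrt(0.02) = 0.141421356237
Throughput (bytes/s) = 1500 / (0.1 * 0.141421356237) = 106066.0172
Throughput (kbps) = 106066.0172 * 8 / 1000 = 848.528137 -> 848.53 kbps (2 dp)

848.53


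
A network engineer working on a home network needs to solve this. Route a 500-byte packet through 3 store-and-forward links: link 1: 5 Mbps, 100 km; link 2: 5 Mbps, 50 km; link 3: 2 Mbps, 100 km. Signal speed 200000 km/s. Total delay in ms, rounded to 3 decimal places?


Packet = 500 bytes = 4000 bits. Store-and-forward: sum (t_trans + t_prop) per link.
Link 1: t_trans = 4000/(5*10^6) s = 0.8000 ms; t_prop = 100/200000 s = 0.5000 ms; subtotal = 1.3000 ms
Link 2: t_trans = 4000/(5*10^6) s = 0.8000 ms; t_prop = 50/200000 s = 0.2500 ms; subtotal = 1.0500 ms
Link 3: t_trans = 4000/(2*10^6) s = 2.0000 ms; t_prop = 100/200000 s = 0.5000 ms; subtotal = 2.5000 ms
End-to-end = 1.3000 + 1.0500 + 2.5000 = 4.8500 ms -> 4.850 ms (3 dp)

4.850


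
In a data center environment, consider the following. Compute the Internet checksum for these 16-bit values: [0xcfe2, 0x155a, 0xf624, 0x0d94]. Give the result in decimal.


Given words: [0xcfe2, 0x155a, 0xf624, 0x0d94]
Step 1: Sum all words
Raw sum = 53218 + 5466 + 63012 + 3476 = 125172
Step 2: Fold carry: (59636 + 1) = 59637
One's complement = ~59637 & 0xFFFF = 5898

5898


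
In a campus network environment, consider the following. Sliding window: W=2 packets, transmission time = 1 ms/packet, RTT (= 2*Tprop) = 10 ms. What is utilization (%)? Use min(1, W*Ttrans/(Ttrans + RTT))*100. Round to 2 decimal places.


Given: W = 2, Ttrans = 1 ms, RTT = 10 ms (= 2 * Tprop, Tprop = 5 ms)
Cycle time = Ttrans + RTT = 1 + 10 = 11 ms (first packet sent until its ACK returns)
W * Ttrans = 2 * 1 = 2 ms of sending per cycle
W * Ttrans / (Ttrans + RTT) = 2 / 11 = 0.181818
U = min(1, 0.181818) = 0.181818
U% = 18.18%

18.18


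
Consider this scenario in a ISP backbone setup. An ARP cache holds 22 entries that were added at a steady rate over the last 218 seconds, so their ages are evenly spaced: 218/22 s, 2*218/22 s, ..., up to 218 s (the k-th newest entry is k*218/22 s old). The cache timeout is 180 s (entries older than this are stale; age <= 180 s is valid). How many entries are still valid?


Ages are k * 218/22 s for k = 1..22 (spacing = 9.9091 s).
Entry k is valid iff k * 218/22 <= 180 iff k <= 22 * 180 / 218 = 18.1651
n_valid = floor(18.1651) = 18
(n_stale = 22 - 18 = 4)

18


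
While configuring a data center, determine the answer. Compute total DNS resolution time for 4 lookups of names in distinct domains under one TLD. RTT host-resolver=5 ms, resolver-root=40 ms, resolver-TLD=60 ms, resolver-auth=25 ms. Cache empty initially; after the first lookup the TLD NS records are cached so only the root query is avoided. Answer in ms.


Lookup 1 (cold cache): local + root + TLD + auth = 5 + 40 + 60 + 25 = 130 ms
Lookups 2..4 (TLD NS cached -> skip root; new domain -> still ask TLD and auth): local + TLD + auth = 5 + 60 + 25 = 90 ms each
Remaining 3 lookups: 3 * 90 = 270 ms
Total = 130 + 270 = 400 ms

400


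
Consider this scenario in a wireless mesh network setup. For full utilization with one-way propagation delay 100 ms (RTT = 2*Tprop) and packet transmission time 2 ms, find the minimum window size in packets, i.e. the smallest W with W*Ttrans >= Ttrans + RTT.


Given: Ttrans = 2 ms, RTT = 200 ms (= 2 * Tprop, Tprop = 100 ms)
Time until first ACK returns = Ttrans + RTT = 2 + 200 = 202 ms
Need W * Ttrans >= Ttrans + RTT  ->  W >= (Ttrans + RTT) / Ttrans
(Ttrans + RTT) / Ttrans = 202 / 2 = 101
W_min = ceil(101) = 101

101


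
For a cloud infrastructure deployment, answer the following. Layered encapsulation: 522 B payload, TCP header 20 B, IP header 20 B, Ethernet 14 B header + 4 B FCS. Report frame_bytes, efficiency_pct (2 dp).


TCP segment = 522 + 20 = 542 B
IP packet = 542 + 20 = 562 B
Ethernet frame = 562 + 14 + 4 = 580 B
Efficiency = app / frame = 522 / 580 = 0.900000 = 90.0000% -> 90.00% (2 dp)

580, 90.00


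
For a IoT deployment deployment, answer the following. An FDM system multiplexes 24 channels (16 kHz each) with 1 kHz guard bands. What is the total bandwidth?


Given: 24 channels, 16 kHz each, guard = 1 kHz
Channel bandwidth = 24 * 16 = 384 kHz
Guard bands = 23 gaps * 1 kHz = 23 kHz
Total = 384 + 23 = 407 kHz

407


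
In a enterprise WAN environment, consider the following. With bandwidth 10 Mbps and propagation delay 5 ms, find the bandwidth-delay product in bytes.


Given: bandwidth = 10 Mbps, delay = 5 ms
BDP in bits = 10 * 10^6 * 5 / 1000
BDP in bits = 50000
BDP in bytes = 50000 / 8 = 6250

6250


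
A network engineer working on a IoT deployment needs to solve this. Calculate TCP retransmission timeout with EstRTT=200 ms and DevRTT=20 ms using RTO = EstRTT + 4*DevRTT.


Given: EstRTT = 200 ms, DevRTT = 20 ms
Timeout = EstRTT + 4 * DevRTT
4 * DevRTT = 4 * 20 = 80
Timeout = 200 + 80 = 280 ms

280
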